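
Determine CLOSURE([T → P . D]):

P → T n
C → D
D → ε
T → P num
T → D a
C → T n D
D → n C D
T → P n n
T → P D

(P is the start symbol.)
To compute CLOSURE, for each item [A → α.Bβ] where B is a non-terminal, add [B → .γ] for all productions B → γ; repeat for the newly added items until nothing changes.

Start with: [T → P . D]
  [T → P . D] has the dot before D: add [D → .], [D → . n C D]
No further items can be added.

CLOSURE = { [D → . n C D], [D → .], [T → P . D] }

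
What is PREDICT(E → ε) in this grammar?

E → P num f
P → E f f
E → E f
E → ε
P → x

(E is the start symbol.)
PREDICT(E → ε) = (FIRST(RHS) \ {ε}) ∪ (FOLLOW(E) if ε ∈ FIRST(RHS), i.e. RHS ⇒* ε)
The right-hand side is ε (FIRST(ε) = { ε }), so the predict set is FOLLOW(E) = { $, 'f' }
PREDICT(E → ε) = { $, 'f' }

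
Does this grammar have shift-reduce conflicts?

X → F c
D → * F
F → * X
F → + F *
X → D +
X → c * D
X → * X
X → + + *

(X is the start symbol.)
Yes — I19: [X → + + * .] vs [D → . * F]; I20: [D → * F .] vs [X → F . c]

Augment with X' → X and build the canonical LR(0) collection (I0 = CLOSURE({[X' → . X]}), then GOTO on every symbol after a dot until no new states appear). It has 22 states:
  I0: { [D → . * F], [F → . * X], [F → . + F *], [X → . * X], [X → . + + *], [X → . D +], [X → . F c], [X → . c * D], [X' → . X] }  — shift
  I1: { [D → * . F], [D → . * F], [F → * . X], [F → . * X], [F → . + F *], [X → * . X], [X → . * X], [X → . + + *], [X → . D +], [X → . F c], [X → . c * D] }  — shift
  I2: { [F → + . F *], [F → . * X], [F → . + F *], [X → + . + *] }  — shift
  I3: { [X → D . +] }  — shift
  I4: { [X → F . c] }  — shift
  I5: { [X' → X .] }  — accept
  I6: { [X → c . * D] }  — shift
  I7: { [D → . * F], [X → c * . D] }  — shift
  I8: { [D → * . F], [F → . * X], [F → . + F *] }  — shift
  I9: { [X → c * D .] }  — reduce
  I10: { [D → . * F], [F → * . X], [F → . * X], [F → . + F *], [X → . * X], [X → . + + *], [X → . D +], [X → . F c], [X → . c * D] }  — shift
  I11: { [F → + . F *], [F → . * X], [F → . + F *] }  — shift
  I12: { [D → * F .] }  — reduce
  I13: { [F → + F . *] }  — shift
  I14: { [F → + F * .] }  — reduce
  I15: { [F → * X .] }  — reduce
  I16: { [X → F c .] }  — reduce
  I17: { [X → D + .] }  — reduce
  I18: { [F → + . F *], [F → . * X], [F → . + F *], [X → + + . *] }  — shift
  I19: { [D → . * F], [F → * . X], [F → . * X], [F → . + F *], [X → + + * .], [X → . * X], [X → . + + *], [X → . D +], [X → . F c], [X → . c * D] }  — shift, reduce
  I20: { [D → * F .], [X → F . c] }  — shift, reduce
  I21: { [F → * X .], [X → * X .] }  — 2 reduces

I19 contains reduce item [X → + + * .] and shift items [D → . * F], [F → . * X], [F → . + F *], [X → . * X], [X → . + + *], [X → . c * D] — shift-reduce conflict.
I20 contains reduce item [D → * F .] and shift item [X → F . c] — shift-reduce conflict.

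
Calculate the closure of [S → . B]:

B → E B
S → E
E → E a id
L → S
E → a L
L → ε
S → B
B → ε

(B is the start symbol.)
{ [B → . E B], [B → .], [E → . E a id], [E → . a L], [S → . B] }

To compute CLOSURE, for each item [A → α.Bβ] where B is a non-terminal, add [B → .γ] for all productions B → γ; repeat for the newly added items until nothing changes.

Start with: [S → . B]
  [S → . B] has the dot before B: add [B → . E B], [B → .]
  [B → . E B] has the dot before E: add [E → . E a id], [E → . a L]
No further items can be added.

CLOSURE = { [B → . E B], [B → .], [E → . E a id], [E → . a L], [S → . B] }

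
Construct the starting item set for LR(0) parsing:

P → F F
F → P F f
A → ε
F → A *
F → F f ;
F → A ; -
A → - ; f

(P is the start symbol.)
First, augment the grammar with P' → P
I₀ = CLOSURE({ [P' → . P] }):
  [P' → . P] has the dot before P: add [P → . F F]
  [P → . F F] has the dot before F: add [F → . P F f], [F → . A *], [F → . F f ;], [F → . A ; -]
  [F → . A *] has the dot before A: add [A → .], [A → . - ; f]
No further items can be added.

I₀ = { [A → . - ; f], [A → .], [F → . A *], [F → . A ; -], [F → . F f ;], [F → . P F f], [P → . F F], [P' → . P] }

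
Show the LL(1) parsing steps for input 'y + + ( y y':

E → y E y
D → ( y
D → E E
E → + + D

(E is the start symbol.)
LL(1) parsing maintains a stack (initially the start symbol over $) and the input. At each step: if the stack top is a terminal, match it against the current input token; if it is a non-terminal N, replace it with the RHS of M[N, lookahead] (the unique production whose predict set contains the lookahead).

Stack is shown with the top on the left.

Stack      Input          Action
--------------------------------
E $        y + + ( y y $  output E → y E y
y E y $    y + + ( y y $  match 'y'
E y $      + + ( y y $    output E → + + D
+ + D y $  + + ( y y $    match '+'
+ D y $    + ( y y $      match '+'
D y $      ( y y $        output D → ( y
( y y $    ( y y $        match '('
y y $      y y $          match 'y'
y $        y $            match 'y'
$          $              accept

The string is accepted.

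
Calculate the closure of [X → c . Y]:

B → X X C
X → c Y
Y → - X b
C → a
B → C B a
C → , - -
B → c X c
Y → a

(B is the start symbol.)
{ [X → c . Y], [Y → . - X b], [Y → . a] }

To compute CLOSURE, for each item [A → α.Bβ] where B is a non-terminal, add [B → .γ] for all productions B → γ; repeat for the newly added items until nothing changes.

Start with: [X → c . Y]
  [X → c . Y] has the dot before Y: add [Y → . - X b], [Y → . a]
No further items can be added.

CLOSURE = { [X → c . Y], [Y → . - X b], [Y → . a] }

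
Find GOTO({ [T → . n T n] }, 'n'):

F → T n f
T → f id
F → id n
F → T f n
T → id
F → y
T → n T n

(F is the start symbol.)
GOTO(I, 'n') = CLOSURE({ [A → αX.β] : [A → α.Xβ] ∈ I, X = 'n' })

Items with dot before 'n', with the dot advanced:
  [T → . n T n] → [T → n . T n]
Closure of the advanced items:
  [T → n . T n] has the dot before T: add [T → . f id], [T → . id], [T → . n T n]

GOTO = { [T → . f id], [T → . id], [T → . n T n], [T → n . T n] }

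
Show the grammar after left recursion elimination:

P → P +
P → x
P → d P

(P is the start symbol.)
P is directly left-recursive. The standard transformation for
  A → A α₁ | ... | A α_m | β₁ | ... | β_n
is
  A  → β₁ A' | ... | β_n A'
  A' → α₁ A' | ... | α_m A' | ε

P → x becomes P → x P'
P → d P becomes P → d P P'
P → P + becomes P' → + P'
Add P' → ε

Resulting grammar:
P → x P'
P → d P P'
P' → + P'
P' → ε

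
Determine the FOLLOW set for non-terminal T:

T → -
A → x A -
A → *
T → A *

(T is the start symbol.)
T is the start symbol, so $ ∈ FOLLOW(T).
T does not occur on any right-hand side.

Taking the union: FOLLOW(T) = { $ }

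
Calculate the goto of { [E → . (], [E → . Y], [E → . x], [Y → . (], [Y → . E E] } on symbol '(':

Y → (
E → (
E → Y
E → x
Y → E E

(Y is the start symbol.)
GOTO(I, '(') = CLOSURE({ [A → αX.β] : [A → α.Xβ] ∈ I, X = '(' })

Items with dot before '(', with the dot advanced:
  [E → . (] → [E → ( .]
  [Y → . (] → [Y → ( .]
Closure adds nothing (no advanced item has the dot before a non-terminal).

GOTO = { [E → ( .], [Y → ( .] }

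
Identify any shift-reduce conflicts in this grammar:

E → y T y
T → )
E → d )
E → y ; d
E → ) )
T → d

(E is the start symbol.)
Augment with E' → E and build the canonical LR(0) collection (I0 = CLOSURE({[E' → . E]}), then GOTO on every symbol after a dot until no new states appear). It has 13 states:
  I0: { [E → . ) )], [E → . d )], [E → . y ; d], [E → . y T y], [E' → . E] }  — shift
  I1: { [E → ) . )] }  — shift
  I2: { [E' → E .] }  — accept
  I3: { [E → d . )] }  — shift
  I4: { [E → y . ; d], [E → y . T y], [T → . )], [T → . d] }  — shift
  I5: { [T → ) .] }  — reduce
  I6: { [E → y ; . d] }  — shift
  I7: { [E → y T . y] }  — shift
  I8: { [T → d .] }  — reduce
  I9: { [E → y T y .] }  — reduce
  I10: { [E → y ; d .] }  — reduce
  I11: { [E → d ) .] }  — reduce
  I12: { [E → ) ) .] }  — reduce

No state contains both a complete item and a shift item.

Answer: No shift-reduce conflicts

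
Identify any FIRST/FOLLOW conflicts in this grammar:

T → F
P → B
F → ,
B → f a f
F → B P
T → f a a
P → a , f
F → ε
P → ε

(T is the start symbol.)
A FIRST/FOLLOW conflict occurs when a non-terminal N has a nullable alternative N → β (β ⇒* ε) and another alternative N → α with FIRST(α) ∩ FOLLOW(N) ≠ ∅: on such a lookahead the parser cannot decide between expanding α and letting N vanish via β.

Nullable non-terminals: F, P, T.
FIRST sets used below: FIRST(B) = { 'f' }, FIRST(F) = { ',', 'f', ε }

F: nullable alternative(s) F → ε; FOLLOW(F) = { $ }
  F → ,: FIRST \ {ε} = { ',' } — disjoint from FOLLOW(F)
  F → B P: FIRST \ {ε} = { 'f' } — disjoint from FOLLOW(F)
  F → ε: FIRST \ {ε} = { } — this is the only nullable alternative, skip

P: nullable alternative(s) P → ε; FOLLOW(P) = { $ }
  P → B: FIRST \ {ε} = { 'f' } — disjoint from FOLLOW(P)
  P → a , f: FIRST \ {ε} = { 'a' } — disjoint from FOLLOW(P)
  P → ε: FIRST \ {ε} = { } — this is the only nullable alternative, skip

T: nullable alternative(s) T → F; FOLLOW(T) = { $ }
  T → F: FIRST \ {ε} = { ',', 'f' } — this is the only nullable alternative, skip
  T → f a a: FIRST \ {ε} = { 'f' } — disjoint from FOLLOW(T)

B has no nullable alternative, so no FIRST/FOLLOW check is needed there.

No FIRST/FOLLOW conflicts found.

Answer: No FIRST/FOLLOW conflicts.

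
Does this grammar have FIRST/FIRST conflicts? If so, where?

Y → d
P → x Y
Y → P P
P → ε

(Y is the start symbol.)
No FIRST/FIRST conflicts.

A FIRST/FIRST conflict occurs when two productions N → α and N → β for the same non-terminal have FIRST(α) ∩ FIRST(β) ≠ ∅ (with ε ∈ FIRST of a nullable right-hand side, so two nullable alternatives also conflict).

FIRST sets of the non-terminals at (or reachable through a nullable prefix from) the front of some alternative:
  FIRST(P) = { 'x', ε }

Productions for Y:
  Y → d: FIRST = { 'd' }
  Y → P P: FIRST = { 'x', ε }
Productions for P:
  P → x Y: FIRST = { 'x' }
  P → ε: FIRST = { ε }

All alternatives of each non-terminal have pairwise disjoint FIRST sets.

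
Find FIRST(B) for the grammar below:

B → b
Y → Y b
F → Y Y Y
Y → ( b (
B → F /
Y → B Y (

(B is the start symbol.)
To compute FIRST(B), examine every production with B on the left-hand side, reading each right-hand side left to right until a non-nullable symbol is reached.

FIRST sets of the other non-terminals involved (by the same procedure, iterated to a fixed point):
  FIRST(F) = { '(', 'b' }

From B → b:
  - b is a terminal: add 'b' and stop
From B → F /:
  - F is a non-terminal: add FIRST(F) \ {ε} = { '(', 'b' }
    F is not nullable, so stop

Collecting: FIRST(B) = { '(', 'b' }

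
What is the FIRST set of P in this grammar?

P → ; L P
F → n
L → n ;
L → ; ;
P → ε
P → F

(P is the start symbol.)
To compute FIRST(P), examine every production with P on the left-hand side, reading each right-hand side left to right until a non-nullable symbol is reached.

FIRST sets of the other non-terminals involved (by the same procedure, iterated to a fixed point):
  FIRST(F) = { 'n' }

From P → ; L P:
  - ';' is a terminal: add ';' and stop
From P → ε:
  - ε-production, so ε ∈ FIRST(P)
From P → F:
  - F is a non-terminal: add FIRST(F) \ {ε} = { 'n' }
    F is not nullable, so stop

Collecting: FIRST(P) = { ';', 'n', ε }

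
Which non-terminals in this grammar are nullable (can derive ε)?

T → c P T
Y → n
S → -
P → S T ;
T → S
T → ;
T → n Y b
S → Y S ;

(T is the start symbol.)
None

There are no ε-productions, so no non-terminal can derive ε.
No non-terminals are nullable.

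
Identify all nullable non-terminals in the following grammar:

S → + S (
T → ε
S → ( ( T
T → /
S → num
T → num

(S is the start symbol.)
A non-terminal is nullable if it can derive ε (the empty string): either it has an ε-production, or it has a production whose right-hand side consists entirely of nullable non-terminals.

ε-productions: T → ε
So T is immediately nullable.
No further non-terminal can be added: every production for the remaining non-terminals contains a terminal or a non-nullable non-terminal.
Nullable = { 'T' }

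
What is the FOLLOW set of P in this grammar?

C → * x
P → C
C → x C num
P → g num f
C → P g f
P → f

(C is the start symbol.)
{ 'g' }

In C → P g f: P is followed by g f, add FIRST(g f) \ {ε} = { 'g' }

Taking the union: FOLLOW(P) = { 'g' }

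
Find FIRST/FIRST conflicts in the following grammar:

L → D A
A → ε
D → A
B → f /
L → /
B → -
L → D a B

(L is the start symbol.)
No FIRST/FIRST conflicts.

A FIRST/FIRST conflict occurs when two productions N → α and N → β for the same non-terminal have FIRST(α) ∩ FIRST(β) ≠ ∅ (with ε ∈ FIRST of a nullable right-hand side, so two nullable alternatives also conflict).

FIRST sets of the non-terminals at (or reachable through a nullable prefix from) the front of some alternative:
  FIRST(D) = { ε }
  FIRST(A) = { ε }

Productions for L:
  L → D A: FIRST = { ε }
  L → /: FIRST = { '/' }
  L → D a B: FIRST = { 'a' }
Productions for B:
  B → f /: FIRST = { 'f' }
  B → -: FIRST = { '-' }
A, D have only one production, so no FIRST/FIRST conflict is possible there.

All alternatives of each non-terminal have pairwise disjoint FIRST sets.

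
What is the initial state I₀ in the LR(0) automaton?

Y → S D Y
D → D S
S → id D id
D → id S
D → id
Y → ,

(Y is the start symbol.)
First, augment the grammar with Y' → Y
I₀ = CLOSURE({ [Y' → . Y] }):
  [Y' → . Y] has the dot before Y: add [Y → . S D Y], [Y → . ,]
  [Y → . S D Y] has the dot before S: add [S → . id D id]
No further items can be added.

I₀ = { [S → . id D id], [Y → . ,], [Y → . S D Y], [Y' → . Y] }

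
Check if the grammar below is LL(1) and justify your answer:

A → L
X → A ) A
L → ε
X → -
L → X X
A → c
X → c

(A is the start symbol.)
No. Predict set conflict for A: { 'c' }

Relevant sets:
  FIRST(L) = { ')', '-', 'c', ε }
  FIRST(A) = { ')', '-', 'c', ε }
  FIRST(X) = { ')', '-', 'c' }
  FOLLOW(A) = { $, ')', '-', 'c' }
  FOLLOW(L) = { $, ')', '-', 'c' }

For A:
  PREDICT(A → L) = { $, ')', '-', 'c' }
  PREDICT(A → c) = { 'c' }
For X:
  PREDICT(X → A ')' A) = { ')', '-', 'c' }
  PREDICT(X → '-') = { '-' }
  PREDICT(X → c) = { 'c' }
For L:
  PREDICT(L → ε) = { $, ')', '-', 'c' }
  PREDICT(L → X X) = { ')', '-', 'c' }

Conflict found: Predict set conflict for A: { 'c' }
The grammar is NOT LL(1).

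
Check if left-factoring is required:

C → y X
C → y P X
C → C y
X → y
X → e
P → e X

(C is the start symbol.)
Yes, C has productions with common prefix 'y'

Left-factoring is needed when two productions for the same non-terminal
share a common prefix on the right-hand side.

Productions for C:
  C → y X
  C → y P X
  C → C y
Productions for X:
  X → y
  X → e

Found common prefix 'y' in productions for C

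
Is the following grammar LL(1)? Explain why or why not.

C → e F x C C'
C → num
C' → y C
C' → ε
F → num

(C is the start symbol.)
A grammar is LL(1) if for each non-terminal N with multiple productions, the predict sets of those productions are pairwise disjoint, where PREDICT(N → α) = (FIRST(α) \ {ε}) ∪ (FOLLOW(N) if α ⇒* ε).

Relevant sets:
  FOLLOW(C') = { $, 'y' }

For C:
  PREDICT(C → e F x C C') = { 'e' }
  PREDICT(C → num) = { 'num' }
For C':
  PREDICT(C' → y C) = { 'y' }
  PREDICT(C' → ε) = { $, 'y' }
F has a single production, so nothing to check there.

Conflict found: Predict set conflict for C': { 'y' }
The grammar is NOT LL(1).

Answer: No. Predict set conflict for C': { 'y' }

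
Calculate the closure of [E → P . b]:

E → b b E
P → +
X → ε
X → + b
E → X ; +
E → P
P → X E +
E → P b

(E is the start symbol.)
{ [E → P . b] }

Start with: [E → P . b]
The dot precedes the terminal b, so nothing is added.

CLOSURE = { [E → P . b] }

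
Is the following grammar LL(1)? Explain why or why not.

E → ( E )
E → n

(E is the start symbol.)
A grammar is LL(1) if for each non-terminal N with multiple productions, the predict sets of those productions are pairwise disjoint, where PREDICT(N → α) = (FIRST(α) \ {ε}) ∪ (FOLLOW(N) if α ⇒* ε).

For E:
  PREDICT(E → '(' E ')') = { '(' }
  PREDICT(E → n) = { 'n' }

All predict sets are disjoint. The grammar IS LL(1).

Answer: Yes, the grammar is LL(1).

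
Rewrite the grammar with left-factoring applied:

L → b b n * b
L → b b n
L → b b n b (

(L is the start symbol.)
L → b b n L'
L' → * b
L' → ε
L' → b (

Left-factoring transforms A → αβ₁ | αβ₂ into A → αA' and A' → β₁ | β₂
(α is the longest common prefix among the alternatives). Repeat until
no nonterminal has two alternatives with a common prefix.

Round 1: L has alternatives sharing prefix 'b b n'. Introduce L': L → b b n L'
  Add: L' → * b
  Add: L' → ε
  Add: L' → b (

No remaining common prefixes — done.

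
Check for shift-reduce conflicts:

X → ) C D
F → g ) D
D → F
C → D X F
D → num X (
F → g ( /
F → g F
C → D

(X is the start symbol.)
A shift-reduce conflict occurs when an LR(0) state has both:
  - a complete (reduce) item [A → α .] (dot at the end), and
  - a shift item [B → β . c γ] (dot before a terminal).

Augment with X' → X and build the canonical LR(0) collection (I0 = CLOSURE({[X' → . X]}), then GOTO on every symbol after a dot until no new states appear). It has 18 states:
  I0: { [X → . ) C D], [X' → . X] }  — shift
  I1: { [C → . D X F], [C → . D], [D → . F], [D → . num X (], [F → . g ( /], [F → . g ) D], [F → . g F], [X → ) . C D] }  — shift
  I2: { [X' → X .] }  — accept
  I3: { [D → . F], [D → . num X (], [F → . g ( /], [F → . g ) D], [F → . g F], [X → ) C . D] }  — shift
  I4: { [C → D . X F], [C → D .], [X → . ) C D] }  — shift, reduce
  I5: { [D → F .] }  — reduce
  I6: { [F → . g ( /], [F → . g ) D], [F → . g F], [F → g . ( /], [F → g . ) D], [F → g . F] }  — shift
  I7: { [D → num . X (], [X → . ) C D] }  — shift
  I8: { [D → num X . (] }  — shift
  I9: { [D → num X ( .] }  — reduce
  I10: { [F → g ( . /] }  — shift
  I11: { [D → . F], [D → . num X (], [F → . g ( /], [F → . g ) D], [F → . g F], [F → g ) . D] }  — shift
  I12: { [F → g F .] }  — reduce
  I13: { [F → g ) D .] }  — reduce
  I14: { [F → g ( / .] }  — reduce
  I15: { [C → D X . F], [F → . g ( /], [F → . g ) D], [F → . g F] }  — shift
  I16: { [C → D X F .] }  — reduce
  I17: { [X → ) C D .] }  — reduce

I4 contains reduce item [C → D .] and shift item [X → . ) C D] — shift-reduce conflict.

Answer: Yes — I4: [C → D .] vs [X → . ) C D]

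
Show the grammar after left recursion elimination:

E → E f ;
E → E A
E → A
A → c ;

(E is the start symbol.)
E is directly left-recursive. The standard transformation for
  A → A α₁ | ... | A α_m | β₁ | ... | β_n
is
  A  → β₁ A' | ... | β_n A'
  A' → α₁ A' | ... | α_m A' | ε

E → A becomes E → A E'
E → E f ; becomes E' → f ; E'
E → E A becomes E' → A E'
Add E' → ε

Productions for other non-terminals are unchanged:
  A → c ;

Resulting grammar:
E → A E'
E' → f ; E'
E' → A E'
E' → ε
A → c ;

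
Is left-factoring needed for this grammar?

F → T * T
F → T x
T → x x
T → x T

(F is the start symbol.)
Yes, F has productions with common prefix 'T'; T has productions with common prefix 'x'

Left-factoring is needed when two productions for the same non-terminal
share a common prefix on the right-hand side.

Productions for F:
  F → T * T
  F → T x
Productions for T:
  T → x x
  T → x T

Found common prefix 'T' in productions for F
Found common prefix 'x' in productions for T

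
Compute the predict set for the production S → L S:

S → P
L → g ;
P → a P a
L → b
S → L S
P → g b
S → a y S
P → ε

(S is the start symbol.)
PREDICT(S → L S) = (FIRST(RHS) \ {ε}) ∪ (FOLLOW(S) if ε ∈ FIRST(RHS), i.e. RHS ⇒* ε)
FIRST(L) = { 'b', 'g' }
FIRST(L S) = { 'b', 'g' }
ε ∉ FIRST(L S), so FOLLOW(S) is not added.
PREDICT(S → L S) = { 'b', 'g' }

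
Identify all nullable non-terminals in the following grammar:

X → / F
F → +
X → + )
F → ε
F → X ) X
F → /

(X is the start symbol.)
ε-productions: F → ε
So F is immediately nullable.
No further non-terminal can be added: every production for the remaining non-terminals contains a terminal or a non-nullable non-terminal.
Nullable = { 'F' }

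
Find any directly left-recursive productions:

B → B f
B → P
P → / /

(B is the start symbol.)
Direct left recursion occurs when N → N α for some non-terminal N (the right-hand side begins with the left-hand side itself).

B → B f: LEFT RECURSIVE (starts with B)
B → P: starts with P
P → / /: starts with '/'

The grammar has direct left recursion on: B.

Answer: Yes, B is left-recursive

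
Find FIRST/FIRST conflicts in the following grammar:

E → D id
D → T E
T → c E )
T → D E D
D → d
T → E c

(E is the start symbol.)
Yes. D → T E / D → d on { 'd' }; T → c E ')' / T → D E D on { 'c' }; T → c E ')' / T → E c on { 'c' }; T → D E D / T → E c on { 'c', 'd' }

FIRST sets of the non-terminals at (or reachable through a nullable prefix from) the front of some alternative:
  FIRST(T) = { 'c', 'd' }
  FIRST(D) = { 'c', 'd' }
  FIRST(E) = { 'c', 'd' }

Productions for D:
  D → T E: FIRST = { 'c', 'd' }
  D → d: FIRST = { 'd' }
Productions for T:
  T → c E ): FIRST = { 'c' }
  T → D E D: FIRST = { 'c', 'd' }
  T → E c: FIRST = { 'c', 'd' }
E has only one production, so no FIRST/FIRST conflict is possible there.

Conflict for D: D → T E and D → d
  Overlap: { 'd' }
Conflict for T: T → c E ) and T → D E D
  Overlap: { 'c' }
Conflict for T: T → c E ) and T → E c
  Overlap: { 'c' }
Conflict for T: T → D E D and T → E c
  Overlap: { 'c', 'd' }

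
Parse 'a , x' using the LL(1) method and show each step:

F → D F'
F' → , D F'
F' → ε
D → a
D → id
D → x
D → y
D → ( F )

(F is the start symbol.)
Stack is shown with the top on the left.

Stack     Input    Action
-------------------------
F $       a , x $  output F → D F'
D F' $    a , x $  output D → a
a F' $    a , x $  match 'a'
F' $      , x $    output F' → , D F'
, D F' $  , x $    match ','
D F' $    x $      output D → x
x F' $    x $      match 'x'
F' $      $        output F' → ε
$         $        accept

The string is accepted.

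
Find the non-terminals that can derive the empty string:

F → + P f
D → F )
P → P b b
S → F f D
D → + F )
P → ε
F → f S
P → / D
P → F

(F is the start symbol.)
{ 'P' }

ε-productions: P → ε
So P is immediately nullable.
No further non-terminal can be added: every production for the remaining non-terminals contains a terminal or a non-nullable non-terminal.
Nullable = { 'P' }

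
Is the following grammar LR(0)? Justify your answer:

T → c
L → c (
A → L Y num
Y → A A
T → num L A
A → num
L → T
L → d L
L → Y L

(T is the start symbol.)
Augment with T' → T and build the canonical LR(0) collection (I0 = CLOSURE({[T' → . T]}), then GOTO on every symbol after a dot until no new states appear). It has 19 states:
  I0: { [T → . c], [T → . num L A], [T' → . T] }  — shift
  I1: { [T' → T .] }  — accept
  I2: { [T → c .] }  — reduce
  I3: { [A → . L Y num], [A → . num], [L → . T], [L → . Y L], [L → . c (], [L → . d L], [T → . c], [T → . num L A], [T → num . L A], [Y → . A A] }  — shift
  I4: { [A → . L Y num], [A → . num], [L → . T], [L → . Y L], [L → . c (], [L → . d L], [T → . c], [T → . num L A], [Y → . A A], [Y → A . A] }  — shift
  I5: { [A → . L Y num], [A → . num], [A → L . Y num], [L → . T], [L → . Y L], [L → . c (], [L → . d L], [T → . c], [T → . num L A], [T → num L . A], [Y → . A A] }  — shift
  I6: { [L → T .] }  — reduce
  I7: { [A → . L Y num], [A → . num], [L → . T], [L → . Y L], [L → . c (], [L → . d L], [L → Y . L], [T → . c], [T → . num L A], [Y → . A A] }  — shift
  I8: { [L → c . (], [T → c .] }  — shift, reduce
  I9: { [A → . L Y num], [A → . num], [L → . T], [L → . Y L], [L → . c (], [L → . d L], [L → d . L], [T → . c], [T → . num L A], [Y → . A A] }  — shift
  I10: { [A → . L Y num], [A → . num], [A → num .], [L → . T], [L → . Y L], [L → . c (], [L → . d L], [T → . c], [T → . num L A], [T → num . L A], [Y → . A A] }  — shift, reduce
  I11: { [A → . L Y num], [A → . num], [A → L . Y num], [L → . T], [L → . Y L], [L → . c (], [L → . d L], [L → d L .], [T → . c], [T → . num L A], [Y → . A A] }  — shift, reduce
  I12: { [A → . L Y num], [A → . num], [A → L . Y num], [L → . T], [L → . Y L], [L → . c (], [L → . d L], [T → . c], [T → . num L A], [Y → . A A] }  — shift
  I13: { [A → . L Y num], [A → . num], [A → L Y . num], [L → . T], [L → . Y L], [L → . c (], [L → . d L], [L → Y . L], [T → . c], [T → . num L A], [Y → . A A] }  — shift
  I14: { [A → . L Y num], [A → . num], [A → L . Y num], [L → . T], [L → . Y L], [L → . c (], [L → . d L], [L → Y L .], [T → . c], [T → . num L A], [Y → . A A] }  — shift, reduce
  I15: { [A → . L Y num], [A → . num], [A → L Y num .], [A → num .], [L → . T], [L → . Y L], [L → . c (], [L → . d L], [T → . c], [T → . num L A], [T → num . L A], [Y → . A A] }  — shift, 2 reduces
  I16: { [L → c ( .] }  — reduce
  I17: { [A → . L Y num], [A → . num], [L → . T], [L → . Y L], [L → . c (], [L → . d L], [T → . c], [T → . num L A], [T → num L A .], [Y → . A A], [Y → A . A] }  — shift, reduce
  I18: { [A → . L Y num], [A → . num], [L → . T], [L → . Y L], [L → . c (], [L → . d L], [T → . c], [T → . num L A], [Y → . A A], [Y → A . A], [Y → A A .] }  — shift, reduce

Conflict in state I8:
  Shift-reduce conflict between [T → c .] and [L → c . (]
So the grammar is NOT LR(0).

Answer: No. Shift-reduce conflict between [T → c .] and [L → c . (]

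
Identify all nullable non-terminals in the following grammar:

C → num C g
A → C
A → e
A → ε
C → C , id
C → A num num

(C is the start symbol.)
A non-terminal is nullable if it can derive ε (the empty string): either it has an ε-production, or it has a production whose right-hand side consists entirely of nullable non-terminals.

ε-productions: A → ε
So A is immediately nullable.
No further non-terminal can be added: every production for the remaining non-terminals contains a terminal or a non-nullable non-terminal.
Nullable = { 'A' }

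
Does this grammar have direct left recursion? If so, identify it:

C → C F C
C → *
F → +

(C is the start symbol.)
Direct left recursion occurs when N → N α for some non-terminal N (the right-hand side begins with the left-hand side itself).

C → C F C: LEFT RECURSIVE (starts with C)
C → *: starts with '*'
F → +: starts with '+'

The grammar has direct left recursion on: C.

Answer: Yes, C is left-recursive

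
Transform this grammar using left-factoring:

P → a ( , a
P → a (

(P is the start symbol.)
Left-factoring transforms A → αβ₁ | αβ₂ into A → αA' and A' → β₁ | β₂
(α is the longest common prefix among the alternatives). Repeat until
no nonterminal has two alternatives with a common prefix.

Round 1: P has alternatives sharing prefix 'a ('. Introduce P': P → a ( P'
  Add: P' → , a
  Add: P' → ε

No remaining common prefixes — done.

Resulting grammar:
P → a ( P'
P' → , a
P' → ε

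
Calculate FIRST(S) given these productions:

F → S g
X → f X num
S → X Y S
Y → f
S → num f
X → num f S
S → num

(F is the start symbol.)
To compute FIRST(S), examine every production with S on the left-hand side, reading each right-hand side left to right until a non-nullable symbol is reached.

FIRST sets of the other non-terminals involved (by the same procedure, iterated to a fixed point):
  FIRST(X) = { 'f', 'num' }

From S → X Y S:
  - X is a non-terminal: add FIRST(X) \ {ε} = { 'f', 'num' }
    X is not nullable, so stop
From S → num f:
  - num is a terminal: add 'num' and stop
From S → num:
  - num is a terminal: add 'num' and stop

Collecting: FIRST(S) = { 'f', 'num' }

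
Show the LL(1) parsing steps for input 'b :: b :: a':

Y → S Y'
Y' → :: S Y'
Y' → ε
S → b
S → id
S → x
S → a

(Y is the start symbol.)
LL(1) parsing maintains a stack (initially the start symbol over $) and the input. At each step: if the stack top is a terminal, match it against the current input token; if it is a non-terminal N, replace it with the RHS of M[N, lookahead] (the unique production whose predict set contains the lookahead).

Stack is shown with the top on the left.

Stack      Input          Action
--------------------------------
Y $        b :: b :: a $  output Y → S Y'
S Y' $     b :: b :: a $  output S → b
b Y' $     b :: b :: a $  match 'b'
Y' $       :: b :: a $    output Y' → :: S Y'
:: S Y' $  :: b :: a $    match '::'
S Y' $     b :: a $       output S → b
b Y' $     b :: a $       match 'b'
Y' $       :: a $         output Y' → :: S Y'
:: S Y' $  :: a $         match '::'
S Y' $     a $            output S → a
a Y' $     a $            match 'a'
Y' $       $              output Y' → ε
$          $              accept

The string is accepted.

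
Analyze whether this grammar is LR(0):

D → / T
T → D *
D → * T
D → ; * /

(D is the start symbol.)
Yes, the grammar is LR(0)

Augment with D' → D and build the canonical LR(0) collection (I0 = CLOSURE({[D' → . D]}), then GOTO on every symbol after a dot until no new states appear). It has 11 states:
  I0: { [D → . * T], [D → . / T], [D → . ; * /], [D' → . D] }  — shift
  I1: { [D → * . T], [D → . * T], [D → . / T], [D → . ; * /], [T → . D *] }  — shift
  I2: { [D → . * T], [D → . / T], [D → . ; * /], [D → / . T], [T → . D *] }  — shift
  I3: { [D → ; . * /] }  — shift
  I4: { [D' → D .] }  — accept
  I5: { [D → ; * . /] }  — shift
  I6: { [D → ; * / .] }  — reduce
  I7: { [T → D . *] }  — shift
  I8: { [D → / T .] }  — reduce
  I9: { [T → D * .] }  — reduce
  I10: { [D → * T .] }  — reduce

Every state is either a pure shift/goto state or contains exactly one complete item and nothing to shift — no conflicts. The grammar is LR(0).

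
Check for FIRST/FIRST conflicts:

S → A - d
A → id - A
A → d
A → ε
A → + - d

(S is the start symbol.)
Productions for A:
  A → id - A: FIRST = { 'id' }
  A → d: FIRST = { 'd' }
  A → ε: FIRST = { ε }
  A → + - d: FIRST = { '+' }
S has only one production, so no FIRST/FIRST conflict is possible there.

All alternatives of each non-terminal have pairwise disjoint FIRST sets.

Answer: No FIRST/FIRST conflicts.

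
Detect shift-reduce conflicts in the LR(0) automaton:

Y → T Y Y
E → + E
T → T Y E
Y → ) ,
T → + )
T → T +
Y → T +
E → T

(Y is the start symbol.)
Yes — I5: [T → T + .] vs [T → + . )]; I9: [E → T .] vs [T → . + )]; I13: [E → T .] vs [T → . + )]; I14: [T → T + .] vs [T → + . )]

Augment with Y' → Y and build the canonical LR(0) collection (I0 = CLOSURE({[Y' → . Y]}), then GOTO on every symbol after a dot until no new states appear). It has 17 states:
  I0: { [T → . + )], [T → . T +], [T → . T Y E], [Y → . ) ,], [Y → . T +], [Y → . T Y Y], [Y' → . Y] }  — shift
  I1: { [Y → ) . ,] }  — shift
  I2: { [T → + . )] }  — shift
  I3: { [T → . + )], [T → . T +], [T → . T Y E], [T → T . +], [T → T . Y E], [Y → . ) ,], [Y → . T +], [Y → . T Y Y], [Y → T . +], [Y → T . Y Y] }  — shift
  I4: { [Y' → Y .] }  — accept
  I5: { [T → + . )], [T → T + .], [Y → T + .] }  — shift, 2 reduces
  I6: { [E → . + E], [E → . T], [T → . + )], [T → . T +], [T → . T Y E], [T → T Y . E], [Y → . ) ,], [Y → . T +], [Y → . T Y Y], [Y → T Y . Y] }  — shift
  I7: { [E → + . E], [E → . + E], [E → . T], [T → + . )], [T → . + )], [T → . T +], [T → . T Y E] }  — shift
  I8: { [T → T Y E .] }  — reduce
  I9: { [E → T .], [T → . + )], [T → . T +], [T → . T Y E], [T → T . +], [T → T . Y E], [Y → . ) ,], [Y → . T +], [Y → . T Y Y], [Y → T . +], [Y → T . Y Y] }  — shift, reduce
  I10: { [Y → T Y Y .] }  — reduce
  I11: { [T → + ) .] }  — reduce
  I12: { [E → + E .] }  — reduce
  I13: { [E → T .], [T → . + )], [T → . T +], [T → . T Y E], [T → T . +], [T → T . Y E], [Y → . ) ,], [Y → . T +], [Y → . T Y Y] }  — shift, reduce
  I14: { [T → + . )], [T → T + .] }  — shift, reduce
  I15: { [E → . + E], [E → . T], [T → . + )], [T → . T +], [T → . T Y E], [T → T Y . E] }  — shift
  I16: { [Y → ) , .] }  — reduce

I5 contains reduce items [T → T + .], [Y → T + .] and shift item [T → + . )] — shift-reduce conflict.
I9 contains reduce item [E → T .] and shift items [T → . + )], [T → T . +], [Y → . ) ,], [Y → T . +] — shift-reduce conflict.
I13 contains reduce item [E → T .] and shift items [T → . + )], [T → T . +], [Y → . ) ,] — shift-reduce conflict.
I14 contains reduce item [T → T + .] and shift item [T → + . )] — shift-reduce conflict.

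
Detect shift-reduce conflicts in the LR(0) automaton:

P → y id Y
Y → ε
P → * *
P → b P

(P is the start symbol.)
No shift-reduce conflicts

A shift-reduce conflict occurs when an LR(0) state has both:
  - a complete (reduce) item [A → α .] (dot at the end), and
  - a shift item [B → β . c γ] (dot before a terminal).

Augment with P' → P and build the canonical LR(0) collection (I0 = CLOSURE({[P' → . P]}), then GOTO on every symbol after a dot until no new states appear). It has 9 states:
  I0: { [P → . * *], [P → . b P], [P → . y id Y], [P' → . P] }  — shift
  I1: { [P → * . *] }  — shift
  I2: { [P' → P .] }  — accept
  I3: { [P → . * *], [P → . b P], [P → . y id Y], [P → b . P] }  — shift
  I4: { [P → y . id Y] }  — shift
  I5: { [P → y id . Y], [Y → .] }  — reduce
  I6: { [P → y id Y .] }  — reduce
  I7: { [P → b P .] }  — reduce
  I8: { [P → * * .] }  — reduce

No state contains both a complete item and a shift item.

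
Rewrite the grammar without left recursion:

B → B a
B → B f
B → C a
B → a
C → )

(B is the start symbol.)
B is directly left-recursive. The standard transformation for
  A → A α₁ | ... | A α_m | β₁ | ... | β_n
is
  A  → β₁ A' | ... | β_n A'
  A' → α₁ A' | ... | α_m A' | ε

B → C a becomes B → C a B'
B → a becomes B → a B'
B → B a becomes B' → a B'
B → B f becomes B' → f B'
Add B' → ε

Productions for other non-terminals are unchanged:
  C → )

Resulting grammar:
B → C a B'
B → a B'
B' → a B'
B' → f B'
B' → ε
C → )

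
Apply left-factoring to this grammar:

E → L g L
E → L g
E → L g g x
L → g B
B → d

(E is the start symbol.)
Left-factoring transforms A → αβ₁ | αβ₂ into A → αA' and A' → β₁ | β₂
(α is the longest common prefix among the alternatives). Repeat until
no nonterminal has two alternatives with a common prefix.

Round 1: E has alternatives sharing prefix 'L g'. Introduce E': E → L g E'
  Add: E' → L
  Add: E' → ε
  Add: E' → g x

No remaining common prefixes — done.

Resulting grammar:
E → L g E'
E' → L
E' → ε
E' → g x
L → g B
B → d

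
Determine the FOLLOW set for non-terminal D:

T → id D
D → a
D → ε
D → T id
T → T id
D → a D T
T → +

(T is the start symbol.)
{ $, '+', 'id' }

In T → id D: D is at the end, add FOLLOW(T)
In D → a D T: D is followed by T, add FIRST(T) \ {ε} = { '+', 'id' }

The FOLLOW sets referred to above (computed the same way, to a fixed point):
  FOLLOW(T) = { $, '+', 'id' }

Taking the union: FOLLOW(D) = { $, '+', 'id' }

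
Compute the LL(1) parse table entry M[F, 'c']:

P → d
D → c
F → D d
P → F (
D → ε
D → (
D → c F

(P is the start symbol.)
To find M[F, 'c'], we find productions for F where 'c' is in the predict set (PREDICT(N → α) = (FIRST(α) \ {ε}) ∪ (FOLLOW(N) if α ⇒* ε)).

Relevant sets:
  FIRST(D) = { '(', 'c', ε }

F → D d: PREDICT = { '(', 'c', 'd' }
  'c' is in predict set, so this production goes in M[F, 'c']

M[F, 'c'] = F → D d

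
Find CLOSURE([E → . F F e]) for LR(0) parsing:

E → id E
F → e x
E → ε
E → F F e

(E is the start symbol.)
{ [E → . F F e], [F → . e x] }

To compute CLOSURE, for each item [A → α.Bβ] where B is a non-terminal, add [B → .γ] for all productions B → γ; repeat for the newly added items until nothing changes.

Start with: [E → . F F e]
  [E → . F F e] has the dot before F: add [F → . e x]
No further items can be added.

CLOSURE = { [E → . F F e], [F → . e x] }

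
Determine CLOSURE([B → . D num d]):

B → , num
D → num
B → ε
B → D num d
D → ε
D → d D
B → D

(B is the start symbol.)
To compute CLOSURE, for each item [A → α.Bβ] where B is a non-terminal, add [B → .γ] for all productions B → γ; repeat for the newly added items until nothing changes.

Start with: [B → . D num d]
  [B → . D num d] has the dot before D: add [D → . num], [D → .], [D → . d D]
No further items can be added.

CLOSURE = { [B → . D num d], [D → . d D], [D → . num], [D → .] }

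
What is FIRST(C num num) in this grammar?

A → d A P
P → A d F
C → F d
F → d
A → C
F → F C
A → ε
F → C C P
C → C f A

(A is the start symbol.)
{ 'd' }

FIRST sets of the non-terminals involved (from the grammar, by fixed-point iteration):
  FIRST(C) = { 'd' }

To compute FIRST(C num num), process the symbols left to right:
Symbol C is a non-terminal. Add FIRST(C) \ {ε} = { 'd' }
C is not nullable (ε ∉ FIRST(C)), so stop here.
FIRST(C num num) = { 'd' }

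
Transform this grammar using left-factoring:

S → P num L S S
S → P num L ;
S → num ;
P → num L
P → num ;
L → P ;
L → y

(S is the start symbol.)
Left-factoring transforms A → αβ₁ | αβ₂ into A → αA' and A' → β₁ | β₂
(α is the longest common prefix among the alternatives). Repeat until
no nonterminal has two alternatives with a common prefix.

Round 1: S has alternatives sharing prefix 'P num L'. Introduce S': S → P num L S'
  Add: S' → S S
  Add: S' → ;

Round 2: P has alternatives sharing prefix 'num'. Introduce P': P → num P'
  Add: P' → L
  Add: P' → ;

No remaining common prefixes — done.

Resulting grammar:
S → P num L S'
S' → S S
S' → ;
S → num ;
P → num P'
P' → L
P' → ;
L → P ;
L → y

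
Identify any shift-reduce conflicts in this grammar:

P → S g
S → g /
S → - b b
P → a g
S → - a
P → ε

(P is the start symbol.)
Yes — I0: [P → .] vs [P → . a g]

A shift-reduce conflict occurs when an LR(0) state has both:
  - a complete (reduce) item [A → α .] (dot at the end), and
  - a shift item [B → β . c γ] (dot before a terminal).

Augment with P' → P and build the canonical LR(0) collection (I0 = CLOSURE({[P' → . P]}), then GOTO on every symbol after a dot until no new states appear). It has 12 states:
  I0: { [P → . S g], [P → . a g], [P → .], [P' → . P], [S → . - a], [S → . - b b], [S → . g /] }  — shift, reduce
  I1: { [S → - . a], [S → - . b b] }  — shift
  I2: { [P' → P .] }  — accept
  I3: { [P → S . g] }  — shift
  I4: { [P → a . g] }  — shift
  I5: { [S → g . /] }  — shift
  I6: { [S → g / .] }  — reduce
  I7: { [P → a g .] }  — reduce
  I8: { [P → S g .] }  — reduce
  I9: { [S → - a .] }  — reduce
  I10: { [S → - b . b] }  — shift
  I11: { [S → - b b .] }  — reduce

I0 contains reduce item [P → .] and shift items [P → . a g], [S → . - a], [S → . - b b], [S → . g /] — shift-reduce conflict.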